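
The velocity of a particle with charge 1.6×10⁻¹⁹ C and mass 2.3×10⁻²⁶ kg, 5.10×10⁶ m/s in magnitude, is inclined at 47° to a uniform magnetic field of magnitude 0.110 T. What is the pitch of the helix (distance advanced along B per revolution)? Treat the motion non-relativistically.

p ≈ 28.6 m

v∥ = v cosθ = 5.10×10⁶·cos47° ≈ 3.478×10⁶ m/s.
T = 2πm/(|q|B) = 2π(2.3×10⁻²⁶)/((1.6×10⁻¹⁹)(0.110)) ≈ 8.211×10⁻⁶ s.
pitch = v∥ T = (3.478×10⁶)(8.211×10⁻⁶) ≈ 28.6 m.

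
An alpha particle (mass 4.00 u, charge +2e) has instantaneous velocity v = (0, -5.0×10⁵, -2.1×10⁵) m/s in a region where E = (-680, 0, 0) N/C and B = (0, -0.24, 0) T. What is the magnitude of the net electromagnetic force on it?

v×B = (-5.04×10⁴, 0, 0) N/C.
E + v×B = (-5.11×10⁴, 0, 0) N/C.
F = q(E + v×B) = (3.204×10⁻¹⁹ C)·(-5.11×10⁴, 0, 0) = (-1.64×10⁻¹⁴, 0, 0) N.
|F| = 1.64×10⁻¹⁴ N.

|F| ≈ 1.64×10⁻¹⁴ N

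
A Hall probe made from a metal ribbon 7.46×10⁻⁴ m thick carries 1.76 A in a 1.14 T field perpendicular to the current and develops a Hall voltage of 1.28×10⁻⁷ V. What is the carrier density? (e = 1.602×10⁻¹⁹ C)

From V_H = IB/(n e t), n = IB/(V_H e t).
n = (1.76)(1.14)/((1.28×10⁻⁷)(1.602×10⁻¹⁹)(7.46×10⁻⁴)) ≈ 1.31×10²⁹ m⁻³.

n ≈ 1.31×10²⁹ m⁻³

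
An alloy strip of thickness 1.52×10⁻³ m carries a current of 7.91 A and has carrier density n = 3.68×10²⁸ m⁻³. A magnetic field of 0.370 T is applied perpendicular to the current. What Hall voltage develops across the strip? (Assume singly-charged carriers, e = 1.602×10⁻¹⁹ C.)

V_H ≈ 3.27×10⁻⁷ V

V_H = IB/(n e t).
V_H = (7.91)(0.370)/((3.68×10²⁸)(1.602×10⁻¹⁹)(1.52×10⁻³)) ≈ 3.27×10⁻⁷ V.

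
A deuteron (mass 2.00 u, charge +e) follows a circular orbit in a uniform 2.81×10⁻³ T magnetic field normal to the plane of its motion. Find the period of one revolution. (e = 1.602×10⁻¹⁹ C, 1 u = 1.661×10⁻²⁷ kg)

T ≈ 4.64×10⁻⁵ s

The cyclotron period depends only on m, q, B: T = 2πm/(|q|B).
T = 2π(3.322×10⁻²⁷)/((1.602×10⁻¹⁹)(2.81×10⁻³)) ≈ 4.64×10⁻⁵ s.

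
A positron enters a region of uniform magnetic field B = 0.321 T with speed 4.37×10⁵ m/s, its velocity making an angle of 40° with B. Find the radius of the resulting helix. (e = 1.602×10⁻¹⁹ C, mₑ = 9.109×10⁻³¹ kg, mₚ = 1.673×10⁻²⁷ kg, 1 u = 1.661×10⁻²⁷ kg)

r ≈ 4.98×10⁻⁶ m

v⊥ = v sinθ = 4.37×10⁵·sin40° ≈ 2.809×10⁵ m/s.
r = m v⊥/(|q|B) = (9.109×10⁻³¹)(2.809×10⁵)/((1.602×10⁻¹⁹)(0.321)) ≈ 4.98×10⁻⁶ m.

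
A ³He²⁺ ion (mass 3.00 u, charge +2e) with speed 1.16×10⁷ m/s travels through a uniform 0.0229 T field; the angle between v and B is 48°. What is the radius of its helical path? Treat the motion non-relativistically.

r ≈ 5.85 m

v⊥ = v sinθ = 1.16×10⁷·sin48° ≈ 8.620×10⁶ m/s.
r = m v⊥/(|q|B) = (4.983×10⁻²⁷)(8.620×10⁶)/((3.204×10⁻¹⁹)(0.0229)) ≈ 5.85 m.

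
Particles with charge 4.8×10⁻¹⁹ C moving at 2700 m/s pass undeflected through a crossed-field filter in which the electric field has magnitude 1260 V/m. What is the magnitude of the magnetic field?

B = 0.467 T

Balance of forces in the selector: qE = qvB ⇒ B = E/v.
B = 1260/2700 = 0.467 T.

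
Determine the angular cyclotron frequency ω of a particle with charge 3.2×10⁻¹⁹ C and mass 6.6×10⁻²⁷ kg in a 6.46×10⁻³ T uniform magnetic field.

ω = |q|B/m.
ω = (3.2×10⁻¹⁹)(6.46×10⁻³)/6.6×10⁻²⁷ ≈ 3.13×10⁵ rad/s.

ω ≈ 3.13×10⁵ rad/s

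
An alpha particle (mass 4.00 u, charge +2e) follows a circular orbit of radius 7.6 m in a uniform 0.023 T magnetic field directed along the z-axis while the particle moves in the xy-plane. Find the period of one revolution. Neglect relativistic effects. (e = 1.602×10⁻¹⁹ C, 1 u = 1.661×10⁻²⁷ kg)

The cyclotron period depends only on m, q, B: T = 2πm/(|q|B).
T = 2π(6.644×10⁻²⁷)/((3.204×10⁻¹⁹)(0.023)) ≈ 5.7×10⁻⁶ s.

T ≈ 5.7×10⁻⁶ s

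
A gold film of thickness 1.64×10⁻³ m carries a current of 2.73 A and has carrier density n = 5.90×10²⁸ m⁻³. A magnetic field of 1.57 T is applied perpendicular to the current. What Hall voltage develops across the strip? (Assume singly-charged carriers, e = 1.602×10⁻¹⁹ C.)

V_H = IB/(n e t).
V_H = (2.73)(1.57)/((5.90×10²⁸)(1.602×10⁻¹⁹)(1.64×10⁻³)) ≈ 2.77×10⁻⁷ V.

V_H ≈ 2.77×10⁻⁷ V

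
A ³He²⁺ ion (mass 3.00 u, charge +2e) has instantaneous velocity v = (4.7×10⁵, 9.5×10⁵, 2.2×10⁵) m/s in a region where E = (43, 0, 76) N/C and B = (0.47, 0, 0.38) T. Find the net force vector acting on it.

F ≈ (1.16×10⁻¹³, -2.41×10⁻¹⁴, -1.43×10⁻¹³) N

v×B = (3.61×10⁵, -7.52×10⁴, -4.46×10⁵) N/C.
E + v×B = (3.61×10⁵, -7.52×10⁴, -4.46×10⁵) N/C.
F = q(E + v×B) = (3.204×10⁻¹⁹ C)·(3.61×10⁵, -7.52×10⁴, -4.46×10⁵) = (1.16×10⁻¹³, -2.41×10⁻¹⁴, -1.43×10⁻¹³) N.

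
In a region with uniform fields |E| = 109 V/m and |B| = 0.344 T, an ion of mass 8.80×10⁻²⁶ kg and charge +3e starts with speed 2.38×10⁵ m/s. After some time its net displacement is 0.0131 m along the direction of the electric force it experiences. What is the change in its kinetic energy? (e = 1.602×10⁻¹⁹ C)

The magnetic force is always ⟂ v and does no work; only the electric force changes KE.
ΔKE = F_E · d = |q|E d = (4.806×10⁻¹⁹)(109)(0.0131) ≈ 6.86×10⁻¹⁹ J.

ΔKE ≈ 6.86×10⁻¹⁹ J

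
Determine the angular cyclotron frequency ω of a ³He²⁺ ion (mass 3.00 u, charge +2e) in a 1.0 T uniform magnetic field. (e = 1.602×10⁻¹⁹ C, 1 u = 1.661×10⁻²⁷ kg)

ω ≈ 6.4×10⁷ rad/s

ω = |q|B/m.
ω = (3.204×10⁻¹⁹)(1.0)/4.983×10⁻²⁷ ≈ 6.4×10⁷ rad/s.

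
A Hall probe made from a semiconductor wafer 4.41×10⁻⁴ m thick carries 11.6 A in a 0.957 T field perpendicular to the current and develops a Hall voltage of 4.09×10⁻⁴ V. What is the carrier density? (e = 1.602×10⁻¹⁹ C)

n ≈ 3.84×10²⁶ m⁻³

From V_H = IB/(n e t), n = IB/(V_H e t).
n = (11.6)(0.957)/((4.09×10⁻⁴)(1.602×10⁻¹⁹)(4.41×10⁻⁴)) ≈ 3.84×10²⁶ m⁻³.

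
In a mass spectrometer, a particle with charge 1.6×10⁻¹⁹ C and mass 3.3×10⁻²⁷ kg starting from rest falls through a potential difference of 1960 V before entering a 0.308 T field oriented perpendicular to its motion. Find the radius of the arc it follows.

Acceleration: |q|V = ½mv² ⇒ v = √(2|q|V/m) = √(2·1.6×10⁻¹⁹·1960/3.3×10⁻²⁷) ≈ 4.360×10⁵ m/s.
In the field: r = mv/(|q|B) = (3.3×10⁻²⁷)(4.360×10⁵)/((1.6×10⁻¹⁹)(0.308)) ≈ 0.0292 m.

r ≈ 0.0292 m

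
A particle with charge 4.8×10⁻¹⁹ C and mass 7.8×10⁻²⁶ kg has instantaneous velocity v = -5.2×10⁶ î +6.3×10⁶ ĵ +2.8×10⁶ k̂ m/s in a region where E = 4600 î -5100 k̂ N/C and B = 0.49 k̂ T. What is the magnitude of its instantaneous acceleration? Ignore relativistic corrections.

|a| ≈ 2.47×10¹³ m/s²

v×B = (3.09×10⁶, 2.55×10⁶, 0) N/C.
E + v×B = (3.09×10⁶, 2.55×10⁶, -5100) N/C.
F = q(E + v×B) = (4.8×10⁻¹⁹ C)·(3.09×10⁶, 2.55×10⁶, -5100) = (1.48×10⁻¹², 1.22×10⁻¹², -2.45×10⁻¹⁵) N.
|a| = |F|/m = 1.923×10⁻¹²/7.8×10⁻²⁶ ≈ 2.47×10¹³ m/s².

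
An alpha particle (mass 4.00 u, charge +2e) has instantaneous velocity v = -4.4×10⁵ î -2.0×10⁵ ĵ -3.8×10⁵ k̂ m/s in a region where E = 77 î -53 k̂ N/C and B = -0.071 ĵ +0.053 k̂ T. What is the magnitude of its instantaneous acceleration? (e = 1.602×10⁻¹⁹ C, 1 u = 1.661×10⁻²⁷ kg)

|a| ≈ 2.61×10¹² m/s²

v×B = (-3.76×10⁴, 2.33×10⁴, 3.12×10⁴) N/C.
E + v×B = (-3.75×10⁴, 2.33×10⁴, 3.12×10⁴) N/C.
F = q(E + v×B) = (3.204×10⁻¹⁹ C)·(-3.75×10⁴, 2.33×10⁴, 3.12×10⁴) = (-1.20×10⁻¹⁴, 7.47×10⁻¹⁵, 9.99×10⁻¹⁵) N.
|a| = |F|/m = 1.732×10⁻¹⁴/6.644×10⁻²⁷ ≈ 2.61×10¹² m/s².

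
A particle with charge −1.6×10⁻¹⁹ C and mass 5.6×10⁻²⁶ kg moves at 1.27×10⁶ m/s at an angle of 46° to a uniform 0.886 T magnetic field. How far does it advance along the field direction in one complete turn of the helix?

p ≈ 2.19 m

v∥ = v cosθ = 1.27×10⁶·cos46° ≈ 8.822×10⁵ m/s.
T = 2πm/(|q|B) = 2π(5.6×10⁻²⁶)/((1.6×10⁻¹⁹)(0.886)) ≈ 2.482×10⁻⁶ s.
pitch = v∥ T = (8.822×10⁵)(2.482×10⁻⁶) ≈ 2.19 m.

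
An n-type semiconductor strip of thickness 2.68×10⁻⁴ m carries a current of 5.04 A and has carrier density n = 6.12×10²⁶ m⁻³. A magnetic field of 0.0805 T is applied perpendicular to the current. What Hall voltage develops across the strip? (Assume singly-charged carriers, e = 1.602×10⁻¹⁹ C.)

V_H = IB/(n e t).
V_H = (5.04)(0.0805)/((6.12×10²⁶)(1.602×10⁻¹⁹)(2.68×10⁻⁴)) ≈ 1.54×10⁻⁵ V.

V_H ≈ 1.54×10⁻⁵ V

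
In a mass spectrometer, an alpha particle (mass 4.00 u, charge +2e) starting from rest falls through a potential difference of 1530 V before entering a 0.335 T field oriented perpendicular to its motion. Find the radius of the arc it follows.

Acceleration: |q|V = ½mv² ⇒ v = √(2|q|V/m) = √(2·3.204×10⁻¹⁹·1530/6.644×10⁻²⁷) ≈ 3.841×10⁵ m/s.
In the field: r = mv/(|q|B) = (6.644×10⁻²⁷)(3.841×10⁵)/((3.204×10⁻¹⁹)(0.335)) ≈ 0.0238 m.

r ≈ 0.0238 m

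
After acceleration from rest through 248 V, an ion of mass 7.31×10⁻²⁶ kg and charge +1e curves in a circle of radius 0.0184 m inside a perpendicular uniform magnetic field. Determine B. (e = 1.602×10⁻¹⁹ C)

v = √(2|q|V/m) = √(2·1.602×10⁻¹⁹·248/7.31×10⁻²⁶) ≈ 3.297×10⁴ m/s.
B = mv/(|q|r) = (7.31×10⁻²⁶)(3.297×10⁴)/((1.602×10⁻¹⁹)(0.0184)) ≈ 0.818 T.

B ≈ 0.818 T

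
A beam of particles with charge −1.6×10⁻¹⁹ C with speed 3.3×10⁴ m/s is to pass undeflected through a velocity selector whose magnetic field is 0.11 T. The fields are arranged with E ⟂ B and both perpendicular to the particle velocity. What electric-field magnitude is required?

For straight-line motion qE = qvB, so E = vB.
E = 3.3×10⁴ × 0.11 = 3600 V/m.

E = 3600 V/m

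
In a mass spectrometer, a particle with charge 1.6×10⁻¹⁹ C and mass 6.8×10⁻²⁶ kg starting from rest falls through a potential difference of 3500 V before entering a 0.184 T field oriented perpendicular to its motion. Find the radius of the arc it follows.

Acceleration: |q|V = ½mv² ⇒ v = √(2|q|V/m) = √(2·1.6×10⁻¹⁹·3500/6.8×10⁻²⁶) ≈ 1.283×10⁵ m/s.
In the field: r = mv/(|q|B) = (6.8×10⁻²⁶)(1.283×10⁵)/((1.6×10⁻¹⁹)(0.184)) ≈ 0.296 m.

r ≈ 0.296 m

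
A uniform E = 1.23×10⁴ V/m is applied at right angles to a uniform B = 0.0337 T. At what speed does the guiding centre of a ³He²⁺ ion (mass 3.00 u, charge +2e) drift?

v_d ≈ 3.65×10⁵ m/s

The E×B drift speed is v_d = E/B.
v_d = 1.23×10⁴/0.0337 = 3.65×10⁵ m/s.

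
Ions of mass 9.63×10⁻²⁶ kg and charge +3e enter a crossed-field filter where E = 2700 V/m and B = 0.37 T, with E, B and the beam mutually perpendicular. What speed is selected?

v = 7300 m/s

For undeflected motion the electric and magnetic forces balance: qE = qvB.
v = E/B = 2700/0.37 = 7300 m/s.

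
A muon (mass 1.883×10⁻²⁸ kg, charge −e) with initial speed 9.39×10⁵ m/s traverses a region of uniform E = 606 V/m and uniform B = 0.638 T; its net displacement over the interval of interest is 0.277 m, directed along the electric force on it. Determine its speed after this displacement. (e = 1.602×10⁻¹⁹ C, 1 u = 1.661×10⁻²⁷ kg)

B does no work; ΔKE = |q|E d.
½mv_f² = ½mv₀² + |q|Ed = ½(1.883×10⁻²⁸)(9.39×10⁵)² + (1.602×10⁻¹⁹)(606)(0.277) ≈ 8.301×10⁻¹⁷ J + 2.689×10⁻¹⁷ J ≈ 1.099×10⁻¹⁶ J.
v_f = √(2·1.099×10⁻¹⁶/1.883×10⁻²⁸) ≈ 1.08×10⁶ m/s.

v_f ≈ 1.08×10⁶ m/s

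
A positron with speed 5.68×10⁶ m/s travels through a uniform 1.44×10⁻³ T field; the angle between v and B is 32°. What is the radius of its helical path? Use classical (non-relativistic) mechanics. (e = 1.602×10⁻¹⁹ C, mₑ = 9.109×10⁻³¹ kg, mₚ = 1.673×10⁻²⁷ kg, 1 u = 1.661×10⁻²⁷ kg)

r ≈ 0.0119 m

v⊥ = v sinθ = 5.68×10⁶·sin32° ≈ 3.010×10⁶ m/s.
r = m v⊥/(|q|B) = (9.109×10⁻³¹)(3.010×10⁶)/((1.602×10⁻¹⁹)(1.44×10⁻³)) ≈ 0.0119 m.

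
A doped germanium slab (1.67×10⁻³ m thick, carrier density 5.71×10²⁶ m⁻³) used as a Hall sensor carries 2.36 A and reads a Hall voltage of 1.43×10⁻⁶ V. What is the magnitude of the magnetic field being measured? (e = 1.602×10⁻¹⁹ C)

B ≈ 0.0926 T

From V_H = IB/(n e t), B = V_H n e t / I.
B = (1.43×10⁻⁶)(5.71×10²⁶)(1.602×10⁻¹⁹)(1.67×10⁻³)/2.36 ≈ 0.0926 T.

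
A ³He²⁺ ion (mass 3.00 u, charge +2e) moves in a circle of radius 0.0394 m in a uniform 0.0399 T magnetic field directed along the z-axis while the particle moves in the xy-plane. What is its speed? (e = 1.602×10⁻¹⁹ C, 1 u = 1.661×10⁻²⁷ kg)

v ≈ 1.01×10⁵ m/s

From |q|vB = mv²/r, v = |q|Br/m.
v = (3.204×10⁻¹⁹)(0.0399)(0.0394)/4.983×10⁻²⁷ ≈ 1.01×10⁵ m/s.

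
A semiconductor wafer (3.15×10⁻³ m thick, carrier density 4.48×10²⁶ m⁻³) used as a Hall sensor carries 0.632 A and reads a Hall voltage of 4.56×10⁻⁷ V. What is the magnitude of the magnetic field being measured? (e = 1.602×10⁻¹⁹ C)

From V_H = IB/(n e t), B = V_H n e t / I.
B = (4.56×10⁻⁷)(4.48×10²⁶)(1.602×10⁻¹⁹)(3.15×10⁻³)/0.632 ≈ 0.163 T.

B ≈ 0.163 T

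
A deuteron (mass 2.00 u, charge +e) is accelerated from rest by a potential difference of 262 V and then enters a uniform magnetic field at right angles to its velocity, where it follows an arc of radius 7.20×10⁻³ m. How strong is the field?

B ≈ 0.458 T

v = √(2|q|V/m) = √(2·1.602×10⁻¹⁹·262/3.322×10⁻²⁷) ≈ 1.590×10⁵ m/s.
B = mv/(|q|r) = (3.322×10⁻²⁷)(1.590×10⁵)/((1.602×10⁻¹⁹)(7.20×10⁻³)) ≈ 0.458 T.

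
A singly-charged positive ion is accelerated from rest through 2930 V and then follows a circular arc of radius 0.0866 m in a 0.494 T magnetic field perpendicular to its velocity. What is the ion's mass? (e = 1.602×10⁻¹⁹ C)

Combine |q|V = ½mv² and r = mv/(|q|B): eliminate v to get m = qB²r²/(2V).
m = (1.602×10⁻¹⁹)(0.494)²(0.0866)²/(2·2930) ≈ 5.00×10⁻²⁶ kg.

m ≈ 5.00×10⁻²⁶ kg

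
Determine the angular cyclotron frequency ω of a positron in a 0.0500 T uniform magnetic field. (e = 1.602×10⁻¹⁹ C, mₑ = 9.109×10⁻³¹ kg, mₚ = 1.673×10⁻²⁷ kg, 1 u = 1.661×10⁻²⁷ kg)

ω = |q|B/m.
ω = (1.602×10⁻¹⁹)(0.0500)/9.109×10⁻³¹ ≈ 8.79×10⁹ rad/s.

ω ≈ 8.79×10⁹ rad/s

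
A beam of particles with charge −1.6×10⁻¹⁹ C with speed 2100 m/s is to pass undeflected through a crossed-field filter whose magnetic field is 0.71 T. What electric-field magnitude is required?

E = 1500 V/m

For straight-line motion qE = qvB, so E = vB.
E = 2100 × 0.71 = 1500 V/m.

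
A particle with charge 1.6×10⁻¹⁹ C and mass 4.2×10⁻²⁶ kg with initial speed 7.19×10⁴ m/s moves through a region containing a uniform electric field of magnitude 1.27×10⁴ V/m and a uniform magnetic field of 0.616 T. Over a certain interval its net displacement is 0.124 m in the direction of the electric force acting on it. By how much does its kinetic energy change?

The magnetic force is always ⟂ v and does no work; only the electric force changes KE.
ΔKE = F_E · d = |q|E d = (1.6×10⁻¹⁹)(1.27×10⁴)(0.124) ≈ 2.52×10⁻¹⁶ J.

ΔKE ≈ 2.52×10⁻¹⁶ J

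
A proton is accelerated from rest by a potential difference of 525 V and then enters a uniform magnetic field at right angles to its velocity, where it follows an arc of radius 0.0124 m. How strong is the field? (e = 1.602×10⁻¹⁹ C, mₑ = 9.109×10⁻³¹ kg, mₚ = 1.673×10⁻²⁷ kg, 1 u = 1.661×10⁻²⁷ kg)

v = √(2|q|V/m) = √(2·1.602×10⁻¹⁹·525/1.673×10⁻²⁷) ≈ 3.171×10⁵ m/s.
B = mv/(|q|r) = (1.673×10⁻²⁷)(3.171×10⁵)/((1.602×10⁻¹⁹)(0.0124)) ≈ 0.267 T.

B ≈ 0.267 T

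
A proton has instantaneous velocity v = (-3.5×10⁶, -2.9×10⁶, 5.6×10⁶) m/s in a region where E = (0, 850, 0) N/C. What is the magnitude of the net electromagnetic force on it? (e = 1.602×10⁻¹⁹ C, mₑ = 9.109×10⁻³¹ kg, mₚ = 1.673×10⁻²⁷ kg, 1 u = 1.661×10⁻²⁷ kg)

Only an electric field acts, so F = qE = (1.602×10⁻¹⁹ C)·(0, 850, 0) = (0, 1.36×10⁻¹⁶, 0) N.
|F| = 1.36×10⁻¹⁶ N.

|F| ≈ 1.36×10⁻¹⁶ N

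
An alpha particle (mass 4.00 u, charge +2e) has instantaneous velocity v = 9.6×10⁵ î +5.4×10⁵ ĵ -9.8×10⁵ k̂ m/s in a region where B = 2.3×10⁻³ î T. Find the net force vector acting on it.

F ≈ (0, -7.22×10⁻¹⁶, -3.98×10⁻¹⁶) N

v×B = (0, -2250, -1240) N/C.
F = q v×B = (3.204×10⁻¹⁹ C)·(0, -2250, -1240) = (0, -7.22×10⁻¹⁶, -3.98×10⁻¹⁶) N.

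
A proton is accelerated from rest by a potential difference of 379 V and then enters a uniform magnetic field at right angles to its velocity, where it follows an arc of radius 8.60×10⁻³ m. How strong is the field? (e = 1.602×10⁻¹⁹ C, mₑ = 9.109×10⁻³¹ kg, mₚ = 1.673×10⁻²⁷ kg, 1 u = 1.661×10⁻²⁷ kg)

v = √(2|q|V/m) = √(2·1.602×10⁻¹⁹·379/1.673×10⁻²⁷) ≈ 2.694×10⁵ m/s.
B = mv/(|q|r) = (1.673×10⁻²⁷)(2.694×10⁵)/((1.602×10⁻¹⁹)(8.60×10⁻³)) ≈ 0.327 T.

B ≈ 0.327 T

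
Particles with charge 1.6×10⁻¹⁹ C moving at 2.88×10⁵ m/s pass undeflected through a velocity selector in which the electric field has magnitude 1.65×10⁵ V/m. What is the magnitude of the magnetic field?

B = 0.573 T

Balance of forces in the selector: qE = qvB ⇒ B = E/v.
B = 1.65×10⁵/2.88×10⁵ = 0.573 T.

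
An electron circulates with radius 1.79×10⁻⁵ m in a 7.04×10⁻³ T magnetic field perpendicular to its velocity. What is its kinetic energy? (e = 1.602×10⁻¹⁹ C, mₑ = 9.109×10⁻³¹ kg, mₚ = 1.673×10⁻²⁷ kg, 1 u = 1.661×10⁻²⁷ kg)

v = |q|Br/m, then KE = ½mv² = (qBr)²/(2m).
v = (1.602×10⁻¹⁹)(7.04×10⁻³)(1.79×10⁻⁵)/9.109×10⁻³¹ ≈ 2.216×10⁴ m/s.
KE = ½(9.109×10⁻³¹)(2.216×10⁴)² ≈ 2.24×10⁻²² J.

KE ≈ 2.24×10⁻²² J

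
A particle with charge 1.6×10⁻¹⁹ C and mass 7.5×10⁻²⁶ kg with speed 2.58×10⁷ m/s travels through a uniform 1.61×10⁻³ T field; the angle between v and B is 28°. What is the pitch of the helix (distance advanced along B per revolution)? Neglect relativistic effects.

p ≈ 4.17×10⁴ m

v∥ = v cosθ = 2.58×10⁷·cos28° ≈ 2.278×10⁷ m/s.
T = 2πm/(|q|B) = 2π(7.5×10⁻²⁶)/((1.6×10⁻¹⁹)(1.61×10⁻³)) ≈ 1.829×10⁻³ s.
pitch = v∥ T = (2.278×10⁷)(1.829×10⁻³) ≈ 4.17×10⁴ m.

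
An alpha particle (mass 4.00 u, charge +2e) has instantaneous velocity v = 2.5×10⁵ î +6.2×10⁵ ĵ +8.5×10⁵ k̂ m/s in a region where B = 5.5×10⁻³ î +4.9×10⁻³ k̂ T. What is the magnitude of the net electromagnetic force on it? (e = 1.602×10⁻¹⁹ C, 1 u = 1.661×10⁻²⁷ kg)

|F| ≈ 1.83×10⁻¹⁵ N

v×B = (3040, 3450, -3410) N/C.
F = q v×B = (3.204×10⁻¹⁹ C)·(3040, 3450, -3410) = (9.73×10⁻¹⁶, 1.11×10⁻¹⁵, -1.09×10⁻¹⁵) N.
|F| = 1.83×10⁻¹⁵ N.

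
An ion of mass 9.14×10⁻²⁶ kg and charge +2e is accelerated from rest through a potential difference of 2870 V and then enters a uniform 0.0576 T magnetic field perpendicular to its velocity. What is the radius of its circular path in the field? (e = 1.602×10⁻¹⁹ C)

Acceleration: |q|V = ½mv² ⇒ v = √(2|q|V/m) = √(2·3.204×10⁻¹⁹·2870/9.14×10⁻²⁶) ≈ 1.418×10⁵ m/s.
In the field: r = mv/(|q|B) = (9.14×10⁻²⁶)(1.418×10⁵)/((3.204×10⁻¹⁹)(0.0576)) ≈ 0.703 m.

r ≈ 0.703 m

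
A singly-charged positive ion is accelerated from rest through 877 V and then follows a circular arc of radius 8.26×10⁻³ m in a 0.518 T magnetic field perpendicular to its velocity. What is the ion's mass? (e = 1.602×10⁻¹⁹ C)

m ≈ 1.67×10⁻²⁷ kg

Combine |q|V = ½mv² and r = mv/(|q|B): eliminate v to get m = qB²r²/(2V).
m = (1.602×10⁻¹⁹)(0.518)²(8.26×10⁻³)²/(2·877) ≈ 1.67×10⁻²⁷ kg.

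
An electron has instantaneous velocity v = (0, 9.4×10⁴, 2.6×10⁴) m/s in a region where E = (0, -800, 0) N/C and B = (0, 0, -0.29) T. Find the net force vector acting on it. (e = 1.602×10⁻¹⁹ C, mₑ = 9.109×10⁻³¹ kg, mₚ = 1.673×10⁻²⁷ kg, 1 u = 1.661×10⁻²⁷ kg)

v×B = (-2.73×10⁴, 0, 0) N/C.
E + v×B = (-2.73×10⁴, -800, 0) N/C.
F = q(E + v×B) = (−1.602×10⁻¹⁹ C)·(-2.73×10⁴, -800, 0) = (4.37×10⁻¹⁵, 1.28×10⁻¹⁶, 0) N.

F ≈ (4.37×10⁻¹⁵, 1.28×10⁻¹⁶, 0) N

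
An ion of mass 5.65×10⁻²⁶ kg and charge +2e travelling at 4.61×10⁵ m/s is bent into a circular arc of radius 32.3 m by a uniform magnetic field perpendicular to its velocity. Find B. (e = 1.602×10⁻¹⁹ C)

B ≈ 2.52×10⁻³ T

From |q|vB = mv²/r, B = mv/(|q|r).
B = (5.65×10⁻²⁶)(4.61×10⁵)/((3.204×10⁻¹⁹)(32.3)) ≈ 2.52×10⁻³ T.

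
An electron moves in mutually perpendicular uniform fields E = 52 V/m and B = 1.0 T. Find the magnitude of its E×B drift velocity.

v_d ≈ 52 m/s

The E×B drift speed is v_d = E/B.
v_d = 52/1.0 = 52 m/s.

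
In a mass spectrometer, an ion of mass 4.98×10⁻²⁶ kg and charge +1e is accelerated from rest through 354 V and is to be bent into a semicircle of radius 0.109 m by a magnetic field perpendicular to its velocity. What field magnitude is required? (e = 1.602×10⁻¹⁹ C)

B ≈ 0.136 T

v = √(2|q|V/m) = √(2·1.602×10⁻¹⁹·354/4.98×10⁻²⁶) ≈ 4.772×10⁴ m/s.
B = mv/(|q|r) = (4.98×10⁻²⁶)(4.772×10⁴)/((1.602×10⁻¹⁹)(0.109)) ≈ 0.136 T.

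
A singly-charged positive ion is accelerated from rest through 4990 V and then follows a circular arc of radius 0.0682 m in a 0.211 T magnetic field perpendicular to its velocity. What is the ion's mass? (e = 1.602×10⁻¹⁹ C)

Combine |q|V = ½mv² and r = mv/(|q|B): eliminate v to get m = qB²r²/(2V).
m = (1.602×10⁻¹⁹)(0.211)²(0.0682)²/(2·4990) ≈ 3.32×10⁻²⁷ kg.

m ≈ 3.32×10⁻²⁷ kg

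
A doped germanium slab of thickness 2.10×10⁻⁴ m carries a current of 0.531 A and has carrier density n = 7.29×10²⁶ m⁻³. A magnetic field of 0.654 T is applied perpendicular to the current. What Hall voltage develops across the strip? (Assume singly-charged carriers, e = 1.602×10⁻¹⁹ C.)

V_H = IB/(n e t).
V_H = (0.531)(0.654)/((7.29×10²⁶)(1.602×10⁻¹⁹)(2.10×10⁻⁴)) ≈ 1.42×10⁻⁵ V.

V_H ≈ 1.42×10⁻⁵ V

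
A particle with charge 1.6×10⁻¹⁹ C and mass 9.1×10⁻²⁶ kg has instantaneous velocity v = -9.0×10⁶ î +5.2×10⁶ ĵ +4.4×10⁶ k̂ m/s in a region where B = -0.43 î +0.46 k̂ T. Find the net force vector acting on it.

F ≈ (3.83×10⁻¹³, 3.60×10⁻¹³, 3.58×10⁻¹³) N

v×B = (2.39×10⁶, 2.25×10⁶, 2.24×10⁶) N/C.
F = q v×B = (1.6×10⁻¹⁹ C)·(2.39×10⁶, 2.25×10⁶, 2.24×10⁶) = (3.83×10⁻¹³, 3.60×10⁻¹³, 3.58×10⁻¹³) N.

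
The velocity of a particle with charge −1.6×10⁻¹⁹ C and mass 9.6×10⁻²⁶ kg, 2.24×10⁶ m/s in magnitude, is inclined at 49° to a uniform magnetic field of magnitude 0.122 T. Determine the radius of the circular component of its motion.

r ≈ 8.31 m

v⊥ = v sinθ = 2.24×10⁶·sin49° ≈ 1.691×10⁶ m/s.
r = m v⊥/(|q|B) = (9.6×10⁻²⁶)(1.691×10⁶)/((1.6×10⁻¹⁹)(0.122)) ≈ 8.31 m.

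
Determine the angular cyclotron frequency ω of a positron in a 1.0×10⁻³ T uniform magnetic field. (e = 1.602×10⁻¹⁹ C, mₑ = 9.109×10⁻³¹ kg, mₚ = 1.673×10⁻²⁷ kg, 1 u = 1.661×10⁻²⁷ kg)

ω ≈ 1.8×10⁸ rad/s

ω = |q|B/m.
ω = (1.602×10⁻¹⁹)(1.0×10⁻³)/9.109×10⁻³¹ ≈ 1.8×10⁸ rad/s.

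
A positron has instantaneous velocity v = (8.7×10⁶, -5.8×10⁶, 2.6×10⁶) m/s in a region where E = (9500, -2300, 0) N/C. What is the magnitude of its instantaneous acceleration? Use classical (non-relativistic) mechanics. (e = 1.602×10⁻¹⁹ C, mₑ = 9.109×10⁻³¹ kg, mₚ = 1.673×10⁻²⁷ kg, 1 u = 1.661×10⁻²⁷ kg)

|a| ≈ 1.72×10¹⁵ m/s²

Only an electric field acts, so F = qE = (1.602×10⁻¹⁹ C)·(9500, -2300, 0) = (1.52×10⁻¹⁵, -3.68×10⁻¹⁶, 0) N.
|a| = |F|/m = 1.566×10⁻¹⁵/9.109×10⁻³¹ ≈ 1.72×10¹⁵ m/s².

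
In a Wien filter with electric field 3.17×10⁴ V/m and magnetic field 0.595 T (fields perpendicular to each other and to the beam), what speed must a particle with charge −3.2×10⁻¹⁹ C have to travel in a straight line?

For undeflected motion the electric and magnetic forces balance: qE = qvB.
v = E/B = 3.17×10⁴/0.595 = 5.33×10⁴ m/s.
The result is independent of the particle's charge and mass.

v = 5.33×10⁴ m/s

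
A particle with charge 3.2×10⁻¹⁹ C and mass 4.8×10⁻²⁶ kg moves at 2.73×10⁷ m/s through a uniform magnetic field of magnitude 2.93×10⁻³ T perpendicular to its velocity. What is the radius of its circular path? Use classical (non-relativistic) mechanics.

The magnetic force provides the centripetal force: |q|vB = mv²/r.
r = mv/(|q|B) = (4.8×10⁻²⁶)(2.73×10⁷)/((3.2×10⁻¹⁹)(2.93×10⁻³)) ≈ 1400 m.

r ≈ 1400 m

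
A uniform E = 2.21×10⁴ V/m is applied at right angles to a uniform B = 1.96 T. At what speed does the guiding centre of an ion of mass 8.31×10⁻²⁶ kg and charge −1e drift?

In crossed fields the guiding centre drifts at v_d = |E×B|/B² = E/B, independent of charge and mass.
v_d = 2.21×10⁴/1.96 = 1.13×10⁴ m/s.

v_d ≈ 1.13×10⁴ m/s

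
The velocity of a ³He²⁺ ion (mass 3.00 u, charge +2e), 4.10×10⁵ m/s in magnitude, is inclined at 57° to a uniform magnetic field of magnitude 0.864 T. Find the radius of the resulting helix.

r ≈ 6.19×10⁻³ m

v⊥ = v sinθ = 4.10×10⁵·sin57° ≈ 3.439×10⁵ m/s.
r = m v⊥/(|q|B) = (4.983×10⁻²⁷)(3.439×10⁵)/((3.204×10⁻¹⁹)(0.864)) ≈ 6.19×10⁻³ m.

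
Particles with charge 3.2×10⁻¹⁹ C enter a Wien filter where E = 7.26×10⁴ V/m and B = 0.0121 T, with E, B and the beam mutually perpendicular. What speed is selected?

v = 6.00×10⁶ m/s

For undeflected motion the electric and magnetic forces balance: qE = qvB.
v = E/B = 7.26×10⁴/0.0121 = 6.00×10⁶ m/s.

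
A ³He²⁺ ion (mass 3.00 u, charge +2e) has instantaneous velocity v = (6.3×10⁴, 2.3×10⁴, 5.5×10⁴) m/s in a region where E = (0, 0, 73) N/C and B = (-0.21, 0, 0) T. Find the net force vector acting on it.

v×B = (0, -1.16×10⁴, 4830) N/C.
E + v×B = (0, -1.16×10⁴, 4900) N/C.
F = q(E + v×B) = (3.204×10⁻¹⁹ C)·(0, -1.16×10⁴, 4900) = (0, -3.70×10⁻¹⁵, 1.57×10⁻¹⁵) N.

F ≈ (0, -3.70×10⁻¹⁵, 1.57×10⁻¹⁵) N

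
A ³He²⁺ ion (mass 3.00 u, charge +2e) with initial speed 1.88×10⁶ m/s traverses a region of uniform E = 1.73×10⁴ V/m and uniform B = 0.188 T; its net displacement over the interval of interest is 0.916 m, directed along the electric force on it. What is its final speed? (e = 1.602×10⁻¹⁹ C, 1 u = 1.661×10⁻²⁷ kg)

B does no work; ΔKE = |q|E d.
½mv_f² = ½mv₀² + |q|Ed = ½(4.983×10⁻²⁷)(1.88×10⁶)² + (3.204×10⁻¹⁹)(1.73×10⁴)(0.916) ≈ 8.806×10⁻¹⁵ J + 5.077×10⁻¹⁵ J ≈ 1.388×10⁻¹⁴ J.
v_f = √(2·1.388×10⁻¹⁴/4.983×10⁻²⁷) ≈ 2.36×10⁶ m/s.

v_f ≈ 2.36×10⁶ m/s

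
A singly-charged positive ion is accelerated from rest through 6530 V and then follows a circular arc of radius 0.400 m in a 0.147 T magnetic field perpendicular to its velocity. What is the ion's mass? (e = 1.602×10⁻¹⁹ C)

m ≈ 4.24×10⁻²⁶ kg

Combine |q|V = ½mv² and r = mv/(|q|B): eliminate v to get m = qB²r²/(2V).
m = (1.602×10⁻¹⁹)(0.147)²(0.400)²/(2·6530) ≈ 4.24×10⁻²⁶ kg.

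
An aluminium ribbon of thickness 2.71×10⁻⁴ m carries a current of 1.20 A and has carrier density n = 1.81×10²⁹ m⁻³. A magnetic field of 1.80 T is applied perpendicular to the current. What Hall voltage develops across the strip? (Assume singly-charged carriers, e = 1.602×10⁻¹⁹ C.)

V_H = IB/(n e t).
V_H = (1.20)(1.80)/((1.81×10²⁹)(1.602×10⁻¹⁹)(2.71×10⁻⁴)) ≈ 2.75×10⁻⁷ V.

V_H ≈ 2.75×10⁻⁷ V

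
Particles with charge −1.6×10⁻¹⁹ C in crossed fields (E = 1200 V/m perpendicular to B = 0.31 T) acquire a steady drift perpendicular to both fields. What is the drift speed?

v_d ≈ 3900 m/s

The E×B drift speed is v_d = E/B.
v_d = 1200/0.31 = 3900 m/s.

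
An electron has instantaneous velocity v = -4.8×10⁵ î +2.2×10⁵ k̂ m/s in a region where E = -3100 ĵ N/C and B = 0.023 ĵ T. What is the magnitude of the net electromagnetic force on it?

v×B = (-5060, 0, -1.10×10⁴) N/C.
E + v×B = (-5060, -3100, -1.10×10⁴) N/C.
F = q(E + v×B) = (−1.602×10⁻¹⁹ C)·(-5060, -3100, -1.10×10⁴) = (8.11×10⁻¹⁶, 4.97×10⁻¹⁶, 1.77×10⁻¹⁵) N.
|F| = 2.01×10⁻¹⁵ N.

|F| ≈ 2.01×10⁻¹⁵ N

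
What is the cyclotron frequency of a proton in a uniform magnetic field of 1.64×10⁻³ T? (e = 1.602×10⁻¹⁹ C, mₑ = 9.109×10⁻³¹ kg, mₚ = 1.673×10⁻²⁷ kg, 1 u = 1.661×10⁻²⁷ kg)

f = |q|B/(2πm).
f = (1.602×10⁻¹⁹)(1.64×10⁻³)/(2π·1.673×10⁻²⁷) ≈ 2.50×10⁴ Hz.

f ≈ 2.50×10⁴ Hz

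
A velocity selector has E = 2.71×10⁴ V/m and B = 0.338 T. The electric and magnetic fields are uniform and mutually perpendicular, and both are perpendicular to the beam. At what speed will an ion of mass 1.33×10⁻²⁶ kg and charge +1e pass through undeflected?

For undeflected motion the electric and magnetic forces balance: qE = qvB.
v = E/B = 2.71×10⁴/0.338 = 8.02×10⁴ m/s.
The result is independent of the particle's charge and mass.

v = 8.02×10⁴ m/s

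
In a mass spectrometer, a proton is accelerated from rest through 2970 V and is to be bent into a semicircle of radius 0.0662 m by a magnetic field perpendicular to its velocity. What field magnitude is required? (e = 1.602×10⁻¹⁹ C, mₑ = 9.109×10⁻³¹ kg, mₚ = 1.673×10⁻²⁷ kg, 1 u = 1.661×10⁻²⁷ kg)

B ≈ 0.119 T

v = √(2|q|V/m) = √(2·1.602×10⁻¹⁹·2970/1.673×10⁻²⁷) ≈ 7.542×10⁵ m/s.
B = mv/(|q|r) = (1.673×10⁻²⁷)(7.542×10⁵)/((1.602×10⁻¹⁹)(0.0662)) ≈ 0.119 T.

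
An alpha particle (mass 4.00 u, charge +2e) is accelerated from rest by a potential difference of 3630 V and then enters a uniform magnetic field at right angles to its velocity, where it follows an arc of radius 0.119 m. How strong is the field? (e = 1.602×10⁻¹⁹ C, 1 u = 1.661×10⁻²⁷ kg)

v = √(2|q|V/m) = √(2·3.204×10⁻¹⁹·3630/6.644×10⁻²⁷) ≈ 5.917×10⁵ m/s.
B = mv/(|q|r) = (6.644×10⁻²⁷)(5.917×10⁵)/((3.204×10⁻¹⁹)(0.119)) ≈ 0.103 T.

B ≈ 0.103 T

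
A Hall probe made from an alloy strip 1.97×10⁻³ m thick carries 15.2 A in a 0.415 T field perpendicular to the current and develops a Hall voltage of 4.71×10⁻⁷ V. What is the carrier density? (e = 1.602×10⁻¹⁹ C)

n ≈ 4.24×10²⁸ m⁻³

From V_H = IB/(n e t), n = IB/(V_H e t).
n = (15.2)(0.415)/((4.71×10⁻⁷)(1.602×10⁻¹⁹)(1.97×10⁻³)) ≈ 4.24×10²⁸ m⁻³.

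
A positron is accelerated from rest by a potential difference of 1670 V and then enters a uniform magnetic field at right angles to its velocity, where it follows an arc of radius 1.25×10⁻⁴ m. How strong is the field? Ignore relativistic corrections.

B ≈ 1.10 T

v = √(2|q|V/m) = √(2·1.602×10⁻¹⁹·1670/9.109×10⁻³¹) ≈ 2.424×10⁷ m/s.
B = mv/(|q|r) = (9.109×10⁻³¹)(2.424×10⁷)/((1.602×10⁻¹⁹)(1.25×10⁻⁴)) ≈ 1.10 T.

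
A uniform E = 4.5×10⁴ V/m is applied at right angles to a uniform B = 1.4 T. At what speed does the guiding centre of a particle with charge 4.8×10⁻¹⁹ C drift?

v_d ≈ 3.2×10⁴ m/s

The steady drift has the magnetic force balancing the electric force, so v_d = E/B.
v_d = 4.5×10⁴/1.4 = 3.2×10⁴ m/s.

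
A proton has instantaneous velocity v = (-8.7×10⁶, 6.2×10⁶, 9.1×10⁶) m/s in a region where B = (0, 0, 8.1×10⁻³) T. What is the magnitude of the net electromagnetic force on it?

v×B = (5.02×10⁴, 7.05×10⁴, 0) N/C.
F = q v×B = (1.602×10⁻¹⁹ C)·(5.02×10⁴, 7.05×10⁴, 0) = (8.05×10⁻¹⁵, 1.13×10⁻¹⁴, 0) N.
|F| = 1.39×10⁻¹⁴ N.

|F| ≈ 1.39×10⁻¹⁴ N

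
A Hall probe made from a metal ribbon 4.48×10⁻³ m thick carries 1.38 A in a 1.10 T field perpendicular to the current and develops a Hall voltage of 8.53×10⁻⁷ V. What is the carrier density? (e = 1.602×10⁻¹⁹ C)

n ≈ 2.48×10²⁷ m⁻³

From V_H = IB/(n e t), n = IB/(V_H e t).
n = (1.38)(1.10)/((8.53×10⁻⁷)(1.602×10⁻¹⁹)(4.48×10⁻³)) ≈ 2.48×10²⁷ m⁻³.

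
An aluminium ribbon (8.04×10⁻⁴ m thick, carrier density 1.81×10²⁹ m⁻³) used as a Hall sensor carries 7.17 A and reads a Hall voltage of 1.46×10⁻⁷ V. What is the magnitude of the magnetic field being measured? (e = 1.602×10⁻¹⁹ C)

From V_H = IB/(n e t), B = V_H n e t / I.
B = (1.46×10⁻⁷)(1.81×10²⁹)(1.602×10⁻¹⁹)(8.04×10⁻⁴)/7.17 ≈ 0.475 T.

B ≈ 0.475 T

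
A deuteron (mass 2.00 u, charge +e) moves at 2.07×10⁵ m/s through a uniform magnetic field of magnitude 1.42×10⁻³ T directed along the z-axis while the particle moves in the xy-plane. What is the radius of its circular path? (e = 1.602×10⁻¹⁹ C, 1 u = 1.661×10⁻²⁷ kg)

The magnetic force provides the centripetal force: |q|vB = mv²/r.
r = mv/(|q|B) = (3.322×10⁻²⁷)(2.07×10⁵)/((1.602×10⁻¹⁹)(1.42×10⁻³)) ≈ 3.02 m.

r ≈ 3.02 m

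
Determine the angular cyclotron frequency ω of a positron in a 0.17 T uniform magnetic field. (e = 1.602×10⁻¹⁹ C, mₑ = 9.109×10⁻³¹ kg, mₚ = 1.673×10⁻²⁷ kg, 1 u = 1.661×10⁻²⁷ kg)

ω ≈ 3.0×10¹⁰ rad/s

ω = |q|B/m.
ω = (1.602×10⁻¹⁹)(0.17)/9.109×10⁻³¹ ≈ 3.0×10¹⁰ rad/s.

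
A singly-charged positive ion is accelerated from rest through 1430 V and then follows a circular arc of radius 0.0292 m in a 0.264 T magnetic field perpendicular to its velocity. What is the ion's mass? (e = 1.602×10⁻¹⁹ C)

m ≈ 3.33×10⁻²⁷ kg

Combine |q|V = ½mv² and r = mv/(|q|B): eliminate v to get m = qB²r²/(2V).
m = (1.602×10⁻¹⁹)(0.264)²(0.0292)²/(2·1430) ≈ 3.33×10⁻²⁷ kg.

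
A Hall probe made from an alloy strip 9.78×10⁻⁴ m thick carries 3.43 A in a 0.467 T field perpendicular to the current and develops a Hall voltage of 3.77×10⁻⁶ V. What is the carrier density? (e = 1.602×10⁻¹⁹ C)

n ≈ 2.71×10²⁷ m⁻³

From V_H = IB/(n e t), n = IB/(V_H e t).
n = (3.43)(0.467)/((3.77×10⁻⁶)(1.602×10⁻¹⁹)(9.78×10⁻⁴)) ≈ 2.71×10²⁷ m⁻³.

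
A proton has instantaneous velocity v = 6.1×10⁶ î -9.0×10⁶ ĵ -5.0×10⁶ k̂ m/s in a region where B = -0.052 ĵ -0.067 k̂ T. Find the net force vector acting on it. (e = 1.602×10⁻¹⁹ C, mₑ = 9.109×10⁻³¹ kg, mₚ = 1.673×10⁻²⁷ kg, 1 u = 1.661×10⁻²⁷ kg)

F ≈ (5.49×10⁻¹⁴, 6.55×10⁻¹⁴, -5.08×10⁻¹⁴) N

v×B = (3.43×10⁵, 4.09×10⁵, -3.17×10⁵) N/C.
F = q v×B = (1.602×10⁻¹⁹ C)·(3.43×10⁵, 4.09×10⁵, -3.17×10⁵) = (5.49×10⁻¹⁴, 6.55×10⁻¹⁴, -5.08×10⁻¹⁴) N.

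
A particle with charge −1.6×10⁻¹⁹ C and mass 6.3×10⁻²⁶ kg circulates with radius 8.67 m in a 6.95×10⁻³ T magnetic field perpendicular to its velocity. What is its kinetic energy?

KE ≈ 4600 eV

v = |q|Br/m, then KE = ½mv² = (qBr)²/(2m).
v = (1.6×10⁻¹⁹)(6.95×10⁻³)(8.67)/6.3×10⁻²⁶ ≈ 1.530×10⁵ m/s.
KE = ½(6.3×10⁻²⁶)(1.530×10⁵)² ≈ 7.38×10⁻¹⁶ J = 4600 eV.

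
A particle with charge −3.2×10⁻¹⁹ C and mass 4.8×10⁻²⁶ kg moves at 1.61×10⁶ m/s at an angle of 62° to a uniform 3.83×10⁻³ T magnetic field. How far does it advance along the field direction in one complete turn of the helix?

p ≈ 186 m

v∥ = v cosθ = 1.61×10⁶·cos62° ≈ 7.558×10⁵ m/s.
T = 2πm/(|q|B) = 2π(4.8×10⁻²⁶)/((3.2×10⁻¹⁹)(3.83×10⁻³)) ≈ 2.461×10⁻⁴ s.
pitch = v∥ T = (7.558×10⁵)(2.461×10⁻⁴) ≈ 186 m.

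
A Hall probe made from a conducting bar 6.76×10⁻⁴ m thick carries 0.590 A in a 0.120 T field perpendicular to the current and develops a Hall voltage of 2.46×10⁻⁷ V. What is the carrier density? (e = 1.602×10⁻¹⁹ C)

n ≈ 2.66×10²⁷ m⁻³

From V_H = IB/(n e t), n = IB/(V_H e t).
n = (0.590)(0.120)/((2.46×10⁻⁷)(1.602×10⁻¹⁹)(6.76×10⁻⁴)) ≈ 2.66×10²⁷ m⁻³.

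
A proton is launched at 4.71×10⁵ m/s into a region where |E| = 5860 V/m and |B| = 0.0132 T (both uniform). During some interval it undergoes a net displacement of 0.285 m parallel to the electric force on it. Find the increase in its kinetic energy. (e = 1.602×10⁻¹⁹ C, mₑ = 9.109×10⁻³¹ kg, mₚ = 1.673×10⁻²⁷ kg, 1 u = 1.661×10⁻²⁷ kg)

ΔKE ≈ 2.68×10⁻¹⁶ J

The magnetic force is always ⟂ v and does no work; only the electric force changes KE.
ΔKE = F_E · d = |q|E d = (1.602×10⁻¹⁹)(5860)(0.285) ≈ 2.68×10⁻¹⁶ J.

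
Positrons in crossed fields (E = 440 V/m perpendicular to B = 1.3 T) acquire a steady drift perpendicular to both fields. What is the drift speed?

v_d ≈ 340 m/s

The E×B drift speed is v_d = E/B.
v_d = 440/1.3 = 340 m/s.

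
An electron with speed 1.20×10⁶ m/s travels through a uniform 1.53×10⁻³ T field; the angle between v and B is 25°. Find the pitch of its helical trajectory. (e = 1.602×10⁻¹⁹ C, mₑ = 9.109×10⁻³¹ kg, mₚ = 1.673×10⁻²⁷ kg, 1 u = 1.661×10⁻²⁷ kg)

v∥ = v cosθ = 1.20×10⁶·cos25° ≈ 1.088×10⁶ m/s.
T = 2πm/(|q|B) = 2π(9.109×10⁻³¹)/((1.602×10⁻¹⁹)(1.53×10⁻³)) ≈ 2.335×10⁻⁸ s.
pitch = v∥ T = (1.088×10⁶)(2.335×10⁻⁸) ≈ 0.0254 m.

p ≈ 0.0254 m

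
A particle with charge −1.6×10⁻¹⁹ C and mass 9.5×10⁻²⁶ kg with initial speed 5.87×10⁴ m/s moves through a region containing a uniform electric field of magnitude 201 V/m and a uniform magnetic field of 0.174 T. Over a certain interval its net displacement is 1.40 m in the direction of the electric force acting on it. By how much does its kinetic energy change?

The magnetic force is always ⟂ v and does no work; only the electric force changes KE.
ΔKE = F_E · d = |q|E d = (1.6×10⁻¹⁹)(201)(1.40) ≈ 4.50×10⁻¹⁷ J.

ΔKE ≈ 4.50×10⁻¹⁷ J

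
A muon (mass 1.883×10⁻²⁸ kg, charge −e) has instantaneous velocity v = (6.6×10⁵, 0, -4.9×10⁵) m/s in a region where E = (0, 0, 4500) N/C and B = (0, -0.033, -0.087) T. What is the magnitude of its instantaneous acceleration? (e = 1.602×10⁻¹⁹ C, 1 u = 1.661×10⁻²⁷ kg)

|a| ≈ 5.28×10¹³ m/s²

v×B = (-1.62×10⁴, 5.74×10⁴, -2.18×10⁴) N/C.
E + v×B = (-1.62×10⁴, 5.74×10⁴, -1.73×10⁴) N/C.
F = q(E + v×B) = (−1.602×10⁻¹⁹ C)·(-1.62×10⁴, 5.74×10⁴, -1.73×10⁴) = (2.59×10⁻¹⁵, -9.20×10⁻¹⁵, 2.77×10⁻¹⁵) N.
|a| = |F|/m = 9.949×10⁻¹⁵/1.883×10⁻²⁸ ≈ 5.28×10¹³ m/s².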